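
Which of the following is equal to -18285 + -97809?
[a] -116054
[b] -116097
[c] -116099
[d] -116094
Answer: d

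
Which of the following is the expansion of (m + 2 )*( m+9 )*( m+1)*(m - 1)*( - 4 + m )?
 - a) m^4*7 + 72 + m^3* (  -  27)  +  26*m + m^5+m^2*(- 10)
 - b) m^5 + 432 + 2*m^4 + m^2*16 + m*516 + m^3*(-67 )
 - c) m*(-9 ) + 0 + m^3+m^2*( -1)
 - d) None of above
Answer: d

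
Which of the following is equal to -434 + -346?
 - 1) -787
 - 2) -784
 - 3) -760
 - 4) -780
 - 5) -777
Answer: 4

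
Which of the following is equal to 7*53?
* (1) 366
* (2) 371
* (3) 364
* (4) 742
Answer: 2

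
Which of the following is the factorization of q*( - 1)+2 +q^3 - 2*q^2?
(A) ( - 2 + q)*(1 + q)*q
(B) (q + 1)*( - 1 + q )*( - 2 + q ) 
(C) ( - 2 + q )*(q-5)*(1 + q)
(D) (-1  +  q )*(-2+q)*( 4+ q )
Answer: B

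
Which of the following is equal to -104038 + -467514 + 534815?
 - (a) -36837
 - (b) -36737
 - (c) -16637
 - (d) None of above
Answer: b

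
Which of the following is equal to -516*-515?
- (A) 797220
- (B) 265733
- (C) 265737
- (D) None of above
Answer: D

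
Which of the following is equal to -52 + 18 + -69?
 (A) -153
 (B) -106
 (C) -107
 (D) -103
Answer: D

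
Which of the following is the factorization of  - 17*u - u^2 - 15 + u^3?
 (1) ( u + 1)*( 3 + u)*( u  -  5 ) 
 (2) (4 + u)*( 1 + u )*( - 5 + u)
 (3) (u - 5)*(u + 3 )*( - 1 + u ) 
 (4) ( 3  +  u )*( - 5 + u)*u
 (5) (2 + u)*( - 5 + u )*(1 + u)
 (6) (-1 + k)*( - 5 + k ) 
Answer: 1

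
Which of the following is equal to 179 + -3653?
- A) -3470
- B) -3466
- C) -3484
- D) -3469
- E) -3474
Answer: E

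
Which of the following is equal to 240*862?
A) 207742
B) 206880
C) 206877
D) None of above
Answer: B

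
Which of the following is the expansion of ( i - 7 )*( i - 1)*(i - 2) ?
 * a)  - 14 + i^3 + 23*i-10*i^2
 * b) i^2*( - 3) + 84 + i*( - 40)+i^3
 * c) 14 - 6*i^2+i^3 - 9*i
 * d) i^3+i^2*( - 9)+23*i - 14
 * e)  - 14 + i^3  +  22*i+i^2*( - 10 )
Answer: a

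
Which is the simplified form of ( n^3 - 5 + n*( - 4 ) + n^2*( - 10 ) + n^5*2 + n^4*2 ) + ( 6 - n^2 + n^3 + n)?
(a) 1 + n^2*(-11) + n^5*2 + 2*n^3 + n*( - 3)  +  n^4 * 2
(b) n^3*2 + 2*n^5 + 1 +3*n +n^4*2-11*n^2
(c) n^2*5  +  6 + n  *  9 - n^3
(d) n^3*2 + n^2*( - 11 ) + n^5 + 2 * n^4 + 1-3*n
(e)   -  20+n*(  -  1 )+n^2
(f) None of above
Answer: a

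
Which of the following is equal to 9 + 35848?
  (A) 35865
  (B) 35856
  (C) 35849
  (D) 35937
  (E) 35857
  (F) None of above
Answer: E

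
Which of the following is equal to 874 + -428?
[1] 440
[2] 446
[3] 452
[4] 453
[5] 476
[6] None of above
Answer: 2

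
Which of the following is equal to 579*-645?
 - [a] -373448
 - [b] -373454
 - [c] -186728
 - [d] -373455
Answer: d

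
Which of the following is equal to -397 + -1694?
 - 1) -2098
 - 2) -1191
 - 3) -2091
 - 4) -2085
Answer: 3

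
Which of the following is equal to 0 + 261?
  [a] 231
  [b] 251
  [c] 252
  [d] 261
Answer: d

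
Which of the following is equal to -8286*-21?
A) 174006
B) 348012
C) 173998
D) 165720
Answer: A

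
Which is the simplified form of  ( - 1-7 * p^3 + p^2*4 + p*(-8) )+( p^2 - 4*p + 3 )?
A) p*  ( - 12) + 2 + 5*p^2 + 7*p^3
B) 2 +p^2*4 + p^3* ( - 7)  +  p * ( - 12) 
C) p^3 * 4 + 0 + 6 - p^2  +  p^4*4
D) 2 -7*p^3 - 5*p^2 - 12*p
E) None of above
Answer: E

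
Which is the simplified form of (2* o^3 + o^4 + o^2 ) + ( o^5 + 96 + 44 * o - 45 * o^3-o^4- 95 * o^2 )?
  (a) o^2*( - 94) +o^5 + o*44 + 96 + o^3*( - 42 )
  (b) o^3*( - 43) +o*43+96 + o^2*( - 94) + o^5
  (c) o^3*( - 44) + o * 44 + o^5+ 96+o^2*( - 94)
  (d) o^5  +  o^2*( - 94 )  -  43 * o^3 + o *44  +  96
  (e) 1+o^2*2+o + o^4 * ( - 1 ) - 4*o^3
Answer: d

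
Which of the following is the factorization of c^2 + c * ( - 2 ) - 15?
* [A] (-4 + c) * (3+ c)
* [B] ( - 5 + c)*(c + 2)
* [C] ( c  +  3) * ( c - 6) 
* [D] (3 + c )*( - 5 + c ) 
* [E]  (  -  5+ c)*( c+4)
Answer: D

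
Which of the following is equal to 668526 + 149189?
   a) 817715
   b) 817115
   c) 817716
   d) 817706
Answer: a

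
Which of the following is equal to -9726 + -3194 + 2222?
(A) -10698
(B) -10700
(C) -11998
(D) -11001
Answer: A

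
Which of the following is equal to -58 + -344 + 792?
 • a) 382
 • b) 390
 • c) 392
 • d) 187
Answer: b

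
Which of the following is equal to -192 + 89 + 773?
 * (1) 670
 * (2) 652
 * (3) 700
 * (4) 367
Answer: 1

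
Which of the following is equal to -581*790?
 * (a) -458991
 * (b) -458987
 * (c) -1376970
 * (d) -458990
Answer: d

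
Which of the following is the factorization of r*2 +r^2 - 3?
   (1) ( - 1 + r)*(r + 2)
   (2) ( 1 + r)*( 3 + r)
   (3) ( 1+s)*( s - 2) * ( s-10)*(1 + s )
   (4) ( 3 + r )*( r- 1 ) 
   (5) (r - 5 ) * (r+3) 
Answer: 4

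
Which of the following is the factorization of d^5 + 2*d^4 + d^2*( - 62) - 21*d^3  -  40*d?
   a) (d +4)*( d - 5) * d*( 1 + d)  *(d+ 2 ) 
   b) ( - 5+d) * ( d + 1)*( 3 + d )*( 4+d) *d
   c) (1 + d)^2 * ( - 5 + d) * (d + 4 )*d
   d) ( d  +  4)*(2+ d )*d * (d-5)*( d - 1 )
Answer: a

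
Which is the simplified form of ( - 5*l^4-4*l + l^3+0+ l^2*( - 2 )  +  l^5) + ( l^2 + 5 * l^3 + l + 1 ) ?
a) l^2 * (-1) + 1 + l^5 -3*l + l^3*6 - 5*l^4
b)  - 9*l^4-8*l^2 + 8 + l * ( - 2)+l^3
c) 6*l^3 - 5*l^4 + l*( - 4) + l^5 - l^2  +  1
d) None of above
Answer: a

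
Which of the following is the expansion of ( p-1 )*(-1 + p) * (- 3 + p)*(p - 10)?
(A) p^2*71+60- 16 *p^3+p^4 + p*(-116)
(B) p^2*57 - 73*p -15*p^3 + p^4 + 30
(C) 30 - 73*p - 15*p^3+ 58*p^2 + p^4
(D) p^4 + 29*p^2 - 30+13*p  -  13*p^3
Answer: B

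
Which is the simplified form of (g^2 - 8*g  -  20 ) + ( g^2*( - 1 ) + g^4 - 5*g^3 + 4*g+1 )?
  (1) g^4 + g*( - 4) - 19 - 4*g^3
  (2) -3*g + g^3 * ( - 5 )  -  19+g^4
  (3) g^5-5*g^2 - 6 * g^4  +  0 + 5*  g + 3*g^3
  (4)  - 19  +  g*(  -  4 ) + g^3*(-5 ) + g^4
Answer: 4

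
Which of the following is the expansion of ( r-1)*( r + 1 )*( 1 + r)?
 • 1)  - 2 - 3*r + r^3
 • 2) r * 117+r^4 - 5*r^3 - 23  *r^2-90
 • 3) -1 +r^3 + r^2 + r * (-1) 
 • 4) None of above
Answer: 3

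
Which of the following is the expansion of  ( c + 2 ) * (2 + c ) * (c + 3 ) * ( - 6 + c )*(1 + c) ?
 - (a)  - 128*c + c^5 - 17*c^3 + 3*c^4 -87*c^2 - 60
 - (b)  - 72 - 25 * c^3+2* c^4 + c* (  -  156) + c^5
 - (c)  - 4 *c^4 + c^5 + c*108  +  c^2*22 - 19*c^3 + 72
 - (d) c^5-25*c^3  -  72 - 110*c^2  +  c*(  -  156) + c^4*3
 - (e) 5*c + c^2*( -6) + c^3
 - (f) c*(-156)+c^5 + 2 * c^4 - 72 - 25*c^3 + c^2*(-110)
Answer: f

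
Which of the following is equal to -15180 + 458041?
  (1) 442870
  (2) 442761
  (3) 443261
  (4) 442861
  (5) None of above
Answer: 4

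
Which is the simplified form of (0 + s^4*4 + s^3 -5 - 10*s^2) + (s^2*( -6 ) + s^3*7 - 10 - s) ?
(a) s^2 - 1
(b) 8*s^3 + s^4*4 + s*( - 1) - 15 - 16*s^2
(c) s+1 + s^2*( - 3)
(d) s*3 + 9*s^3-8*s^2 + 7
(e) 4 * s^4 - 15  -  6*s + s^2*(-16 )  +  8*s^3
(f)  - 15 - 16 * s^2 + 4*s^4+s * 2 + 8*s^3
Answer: b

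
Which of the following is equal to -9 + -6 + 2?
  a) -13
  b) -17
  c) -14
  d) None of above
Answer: a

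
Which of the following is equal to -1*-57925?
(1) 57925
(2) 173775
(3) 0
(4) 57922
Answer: 1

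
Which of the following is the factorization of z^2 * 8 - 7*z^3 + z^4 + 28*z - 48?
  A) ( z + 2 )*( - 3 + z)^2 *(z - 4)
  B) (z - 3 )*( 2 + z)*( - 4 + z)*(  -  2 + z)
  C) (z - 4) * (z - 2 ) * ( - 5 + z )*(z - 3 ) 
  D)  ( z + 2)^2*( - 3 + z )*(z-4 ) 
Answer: B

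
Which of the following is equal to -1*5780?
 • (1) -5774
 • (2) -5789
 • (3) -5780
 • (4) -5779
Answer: 3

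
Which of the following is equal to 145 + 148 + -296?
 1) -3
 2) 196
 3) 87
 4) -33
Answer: 1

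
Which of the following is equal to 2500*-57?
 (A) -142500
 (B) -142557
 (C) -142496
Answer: A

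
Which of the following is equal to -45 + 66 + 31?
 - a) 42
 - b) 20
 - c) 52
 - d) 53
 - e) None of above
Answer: c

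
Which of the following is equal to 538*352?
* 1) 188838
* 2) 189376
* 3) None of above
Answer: 2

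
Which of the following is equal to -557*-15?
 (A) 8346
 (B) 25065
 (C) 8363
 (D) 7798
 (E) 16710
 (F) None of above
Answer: F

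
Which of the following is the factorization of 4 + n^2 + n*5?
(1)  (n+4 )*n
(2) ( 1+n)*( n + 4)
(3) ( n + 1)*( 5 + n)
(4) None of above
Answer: 2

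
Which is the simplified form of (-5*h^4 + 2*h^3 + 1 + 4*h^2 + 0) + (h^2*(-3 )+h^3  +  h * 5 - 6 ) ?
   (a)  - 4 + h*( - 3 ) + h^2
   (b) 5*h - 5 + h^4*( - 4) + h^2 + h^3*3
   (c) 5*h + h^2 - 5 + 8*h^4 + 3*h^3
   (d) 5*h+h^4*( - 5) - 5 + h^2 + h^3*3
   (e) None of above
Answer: d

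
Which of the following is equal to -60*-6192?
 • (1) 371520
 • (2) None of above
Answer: 1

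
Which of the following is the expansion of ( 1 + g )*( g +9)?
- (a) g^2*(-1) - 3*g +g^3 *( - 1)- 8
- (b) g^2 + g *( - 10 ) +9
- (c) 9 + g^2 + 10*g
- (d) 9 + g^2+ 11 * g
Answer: c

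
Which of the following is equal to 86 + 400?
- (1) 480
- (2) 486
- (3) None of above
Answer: 2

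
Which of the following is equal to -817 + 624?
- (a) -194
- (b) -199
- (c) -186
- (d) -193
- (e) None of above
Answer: d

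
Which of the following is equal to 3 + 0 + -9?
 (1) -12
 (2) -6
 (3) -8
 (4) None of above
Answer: 2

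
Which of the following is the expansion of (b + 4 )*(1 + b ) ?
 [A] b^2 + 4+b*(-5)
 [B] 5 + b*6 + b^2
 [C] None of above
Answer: C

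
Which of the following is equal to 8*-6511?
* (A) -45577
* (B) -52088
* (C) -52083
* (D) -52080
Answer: B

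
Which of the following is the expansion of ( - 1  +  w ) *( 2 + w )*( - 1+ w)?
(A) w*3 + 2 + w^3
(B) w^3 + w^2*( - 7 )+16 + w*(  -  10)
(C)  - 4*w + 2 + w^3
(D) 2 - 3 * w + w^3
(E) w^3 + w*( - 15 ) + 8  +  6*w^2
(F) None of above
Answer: D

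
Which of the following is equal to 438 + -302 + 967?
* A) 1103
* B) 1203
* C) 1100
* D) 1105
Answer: A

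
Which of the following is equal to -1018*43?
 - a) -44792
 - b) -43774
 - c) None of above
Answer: b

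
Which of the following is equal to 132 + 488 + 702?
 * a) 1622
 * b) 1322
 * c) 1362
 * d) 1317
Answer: b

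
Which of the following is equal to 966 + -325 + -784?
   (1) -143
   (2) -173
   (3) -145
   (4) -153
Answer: 1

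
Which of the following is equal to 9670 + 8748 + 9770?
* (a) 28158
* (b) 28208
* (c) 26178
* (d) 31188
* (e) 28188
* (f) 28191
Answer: e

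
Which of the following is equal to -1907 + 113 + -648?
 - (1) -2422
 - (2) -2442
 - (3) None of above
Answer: 2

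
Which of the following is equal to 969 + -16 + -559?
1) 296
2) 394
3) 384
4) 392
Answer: 2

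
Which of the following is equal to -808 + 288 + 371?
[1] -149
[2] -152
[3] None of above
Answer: 1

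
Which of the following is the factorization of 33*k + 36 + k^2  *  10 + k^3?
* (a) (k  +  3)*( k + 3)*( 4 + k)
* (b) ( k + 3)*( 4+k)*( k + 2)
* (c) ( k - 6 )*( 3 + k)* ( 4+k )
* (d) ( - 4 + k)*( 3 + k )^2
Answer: a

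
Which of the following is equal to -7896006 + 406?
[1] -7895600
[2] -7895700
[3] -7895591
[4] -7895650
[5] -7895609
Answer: 1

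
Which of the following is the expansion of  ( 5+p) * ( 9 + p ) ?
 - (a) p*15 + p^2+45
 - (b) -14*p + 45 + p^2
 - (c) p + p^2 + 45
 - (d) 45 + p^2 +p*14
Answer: d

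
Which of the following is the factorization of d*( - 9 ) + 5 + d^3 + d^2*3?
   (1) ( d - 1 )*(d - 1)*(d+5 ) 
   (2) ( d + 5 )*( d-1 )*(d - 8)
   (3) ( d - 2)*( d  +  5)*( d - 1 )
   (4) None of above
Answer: 1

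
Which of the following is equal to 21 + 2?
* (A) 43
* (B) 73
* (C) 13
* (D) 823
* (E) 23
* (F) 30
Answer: E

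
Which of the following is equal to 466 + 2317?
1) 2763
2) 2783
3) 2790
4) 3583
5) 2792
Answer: 2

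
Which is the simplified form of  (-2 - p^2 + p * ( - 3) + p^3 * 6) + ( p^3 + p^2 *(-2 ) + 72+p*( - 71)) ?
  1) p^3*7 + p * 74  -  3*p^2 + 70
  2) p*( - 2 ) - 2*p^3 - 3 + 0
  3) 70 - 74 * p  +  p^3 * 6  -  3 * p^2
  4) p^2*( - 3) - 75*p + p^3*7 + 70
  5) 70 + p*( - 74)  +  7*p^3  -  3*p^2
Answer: 5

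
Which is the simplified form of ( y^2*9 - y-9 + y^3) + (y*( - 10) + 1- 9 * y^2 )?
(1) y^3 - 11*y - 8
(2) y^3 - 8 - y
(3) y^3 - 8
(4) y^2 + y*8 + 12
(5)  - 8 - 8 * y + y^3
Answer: 1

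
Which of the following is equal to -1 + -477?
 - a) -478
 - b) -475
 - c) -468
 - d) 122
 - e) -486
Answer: a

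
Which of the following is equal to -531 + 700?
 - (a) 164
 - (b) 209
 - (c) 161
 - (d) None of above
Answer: d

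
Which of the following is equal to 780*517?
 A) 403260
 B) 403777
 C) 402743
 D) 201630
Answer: A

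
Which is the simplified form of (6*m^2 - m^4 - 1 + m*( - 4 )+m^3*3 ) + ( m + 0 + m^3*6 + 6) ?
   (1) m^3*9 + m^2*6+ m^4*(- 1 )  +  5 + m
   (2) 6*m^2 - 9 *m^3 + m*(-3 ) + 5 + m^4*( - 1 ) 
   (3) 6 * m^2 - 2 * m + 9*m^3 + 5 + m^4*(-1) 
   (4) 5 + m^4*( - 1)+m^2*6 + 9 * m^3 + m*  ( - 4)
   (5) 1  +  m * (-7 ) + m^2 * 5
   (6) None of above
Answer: 6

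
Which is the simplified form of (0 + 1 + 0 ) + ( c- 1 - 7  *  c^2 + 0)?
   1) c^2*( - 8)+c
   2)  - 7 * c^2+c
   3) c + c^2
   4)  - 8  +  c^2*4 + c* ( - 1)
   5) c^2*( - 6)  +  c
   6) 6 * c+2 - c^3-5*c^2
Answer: 2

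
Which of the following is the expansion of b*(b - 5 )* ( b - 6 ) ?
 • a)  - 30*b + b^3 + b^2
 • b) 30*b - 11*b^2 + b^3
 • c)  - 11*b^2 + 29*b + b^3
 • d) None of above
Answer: b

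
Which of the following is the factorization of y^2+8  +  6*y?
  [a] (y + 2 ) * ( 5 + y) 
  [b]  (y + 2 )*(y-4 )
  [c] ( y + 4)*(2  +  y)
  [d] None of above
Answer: c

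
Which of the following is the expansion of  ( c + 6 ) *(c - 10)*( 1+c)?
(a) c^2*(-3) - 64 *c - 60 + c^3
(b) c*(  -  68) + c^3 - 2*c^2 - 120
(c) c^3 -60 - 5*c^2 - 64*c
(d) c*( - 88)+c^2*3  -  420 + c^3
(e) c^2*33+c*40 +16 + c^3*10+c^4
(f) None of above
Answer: a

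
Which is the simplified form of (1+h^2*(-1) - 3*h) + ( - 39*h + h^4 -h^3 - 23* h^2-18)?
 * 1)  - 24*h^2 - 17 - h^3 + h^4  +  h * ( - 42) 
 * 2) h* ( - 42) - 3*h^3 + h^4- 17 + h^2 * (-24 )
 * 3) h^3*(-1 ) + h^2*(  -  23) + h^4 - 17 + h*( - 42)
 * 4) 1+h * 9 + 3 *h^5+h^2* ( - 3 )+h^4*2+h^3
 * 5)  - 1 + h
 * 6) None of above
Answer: 1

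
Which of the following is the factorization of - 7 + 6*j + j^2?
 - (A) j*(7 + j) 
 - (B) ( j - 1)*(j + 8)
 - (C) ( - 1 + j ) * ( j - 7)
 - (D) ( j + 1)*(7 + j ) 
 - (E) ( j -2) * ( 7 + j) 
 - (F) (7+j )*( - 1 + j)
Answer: F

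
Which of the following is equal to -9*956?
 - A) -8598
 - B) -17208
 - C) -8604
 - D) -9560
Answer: C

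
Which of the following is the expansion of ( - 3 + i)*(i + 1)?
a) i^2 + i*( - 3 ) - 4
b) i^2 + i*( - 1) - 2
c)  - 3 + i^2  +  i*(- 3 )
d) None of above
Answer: d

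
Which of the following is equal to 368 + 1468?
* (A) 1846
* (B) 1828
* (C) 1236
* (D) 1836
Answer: D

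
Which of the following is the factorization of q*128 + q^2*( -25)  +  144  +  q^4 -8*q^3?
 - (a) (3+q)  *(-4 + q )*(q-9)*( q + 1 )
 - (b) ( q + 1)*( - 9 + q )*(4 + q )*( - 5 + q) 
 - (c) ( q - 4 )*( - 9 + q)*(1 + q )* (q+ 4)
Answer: c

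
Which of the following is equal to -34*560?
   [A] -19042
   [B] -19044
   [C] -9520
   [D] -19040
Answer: D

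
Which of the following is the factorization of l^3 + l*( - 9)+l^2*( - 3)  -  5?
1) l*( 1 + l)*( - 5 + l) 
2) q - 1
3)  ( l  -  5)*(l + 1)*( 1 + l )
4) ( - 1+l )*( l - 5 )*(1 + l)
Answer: 3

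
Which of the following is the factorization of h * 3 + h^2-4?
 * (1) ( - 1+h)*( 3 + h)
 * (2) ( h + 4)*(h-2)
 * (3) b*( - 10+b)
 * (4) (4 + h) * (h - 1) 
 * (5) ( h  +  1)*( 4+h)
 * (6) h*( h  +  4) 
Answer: 4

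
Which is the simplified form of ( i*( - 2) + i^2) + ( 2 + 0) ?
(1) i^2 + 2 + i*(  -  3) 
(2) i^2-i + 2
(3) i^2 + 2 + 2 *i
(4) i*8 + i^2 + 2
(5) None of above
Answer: 5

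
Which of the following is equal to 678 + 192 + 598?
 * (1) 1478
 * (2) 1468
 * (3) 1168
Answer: 2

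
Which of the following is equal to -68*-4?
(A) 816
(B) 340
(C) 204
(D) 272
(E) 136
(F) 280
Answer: D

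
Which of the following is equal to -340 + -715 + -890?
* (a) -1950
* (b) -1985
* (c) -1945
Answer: c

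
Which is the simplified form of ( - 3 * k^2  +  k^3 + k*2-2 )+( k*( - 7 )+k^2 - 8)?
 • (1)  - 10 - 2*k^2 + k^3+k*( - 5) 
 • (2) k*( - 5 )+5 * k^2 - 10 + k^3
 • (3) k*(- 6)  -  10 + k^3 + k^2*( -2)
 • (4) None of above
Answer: 1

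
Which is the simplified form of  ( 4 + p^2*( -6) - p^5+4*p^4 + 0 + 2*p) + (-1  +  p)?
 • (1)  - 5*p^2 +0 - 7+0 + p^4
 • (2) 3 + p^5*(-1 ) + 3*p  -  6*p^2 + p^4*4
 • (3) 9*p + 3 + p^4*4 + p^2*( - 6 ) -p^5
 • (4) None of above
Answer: 2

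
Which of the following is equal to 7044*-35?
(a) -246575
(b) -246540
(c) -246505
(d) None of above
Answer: b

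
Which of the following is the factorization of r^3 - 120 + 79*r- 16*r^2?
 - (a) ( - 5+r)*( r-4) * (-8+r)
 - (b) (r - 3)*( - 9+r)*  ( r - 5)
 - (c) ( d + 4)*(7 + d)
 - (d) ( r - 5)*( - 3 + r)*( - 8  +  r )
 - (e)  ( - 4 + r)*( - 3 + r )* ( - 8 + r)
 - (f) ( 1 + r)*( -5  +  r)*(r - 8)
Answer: d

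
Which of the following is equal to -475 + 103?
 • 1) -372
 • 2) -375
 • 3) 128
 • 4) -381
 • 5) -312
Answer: 1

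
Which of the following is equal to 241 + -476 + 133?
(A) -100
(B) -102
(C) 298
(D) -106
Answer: B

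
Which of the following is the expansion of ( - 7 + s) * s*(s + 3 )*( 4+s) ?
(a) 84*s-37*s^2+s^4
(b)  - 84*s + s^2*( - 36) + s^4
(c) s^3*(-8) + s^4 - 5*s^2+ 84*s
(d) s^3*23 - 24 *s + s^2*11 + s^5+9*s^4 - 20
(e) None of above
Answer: e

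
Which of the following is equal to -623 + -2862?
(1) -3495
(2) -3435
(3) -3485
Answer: 3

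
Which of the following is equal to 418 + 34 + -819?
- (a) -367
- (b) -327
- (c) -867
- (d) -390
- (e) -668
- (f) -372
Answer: a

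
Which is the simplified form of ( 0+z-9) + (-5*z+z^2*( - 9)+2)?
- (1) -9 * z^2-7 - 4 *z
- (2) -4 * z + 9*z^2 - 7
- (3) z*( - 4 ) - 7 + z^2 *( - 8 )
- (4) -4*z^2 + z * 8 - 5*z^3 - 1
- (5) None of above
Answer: 1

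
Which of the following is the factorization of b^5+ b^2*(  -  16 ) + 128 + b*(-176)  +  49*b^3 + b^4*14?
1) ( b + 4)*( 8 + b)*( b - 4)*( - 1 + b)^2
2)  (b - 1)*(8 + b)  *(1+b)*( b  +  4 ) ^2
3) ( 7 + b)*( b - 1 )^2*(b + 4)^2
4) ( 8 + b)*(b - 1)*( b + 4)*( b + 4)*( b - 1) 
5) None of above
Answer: 4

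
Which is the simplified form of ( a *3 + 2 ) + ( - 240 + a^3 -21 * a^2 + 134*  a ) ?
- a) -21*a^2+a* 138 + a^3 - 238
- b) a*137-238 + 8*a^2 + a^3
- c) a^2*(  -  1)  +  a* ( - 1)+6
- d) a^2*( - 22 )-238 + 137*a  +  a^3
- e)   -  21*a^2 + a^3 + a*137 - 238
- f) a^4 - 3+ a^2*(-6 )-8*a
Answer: e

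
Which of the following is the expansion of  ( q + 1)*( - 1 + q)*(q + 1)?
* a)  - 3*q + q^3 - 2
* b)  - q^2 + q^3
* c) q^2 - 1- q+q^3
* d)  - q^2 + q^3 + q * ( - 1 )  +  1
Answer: c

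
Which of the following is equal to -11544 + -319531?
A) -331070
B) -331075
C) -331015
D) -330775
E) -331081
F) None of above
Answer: B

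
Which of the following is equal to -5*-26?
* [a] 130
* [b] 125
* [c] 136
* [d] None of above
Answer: a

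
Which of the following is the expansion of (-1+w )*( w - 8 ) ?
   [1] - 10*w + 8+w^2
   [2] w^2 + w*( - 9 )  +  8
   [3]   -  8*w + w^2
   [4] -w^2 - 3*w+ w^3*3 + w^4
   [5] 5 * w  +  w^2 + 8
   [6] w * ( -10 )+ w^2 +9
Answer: 2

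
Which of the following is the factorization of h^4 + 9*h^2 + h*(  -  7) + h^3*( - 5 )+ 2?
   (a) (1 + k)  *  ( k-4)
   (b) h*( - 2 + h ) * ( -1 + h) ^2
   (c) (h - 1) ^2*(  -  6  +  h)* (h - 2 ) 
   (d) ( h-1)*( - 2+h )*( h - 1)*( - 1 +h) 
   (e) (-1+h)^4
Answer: d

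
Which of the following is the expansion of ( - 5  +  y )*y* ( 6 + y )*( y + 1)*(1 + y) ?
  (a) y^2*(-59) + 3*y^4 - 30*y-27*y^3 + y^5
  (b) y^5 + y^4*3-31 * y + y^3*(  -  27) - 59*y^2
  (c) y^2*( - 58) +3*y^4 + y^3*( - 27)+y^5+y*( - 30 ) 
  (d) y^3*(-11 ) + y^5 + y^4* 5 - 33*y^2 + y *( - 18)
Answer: a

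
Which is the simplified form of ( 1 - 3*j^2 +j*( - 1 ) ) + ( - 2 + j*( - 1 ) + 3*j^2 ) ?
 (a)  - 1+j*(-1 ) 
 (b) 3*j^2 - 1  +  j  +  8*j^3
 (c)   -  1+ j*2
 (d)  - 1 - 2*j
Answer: d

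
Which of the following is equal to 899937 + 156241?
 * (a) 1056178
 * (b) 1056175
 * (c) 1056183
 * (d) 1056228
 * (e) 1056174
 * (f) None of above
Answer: a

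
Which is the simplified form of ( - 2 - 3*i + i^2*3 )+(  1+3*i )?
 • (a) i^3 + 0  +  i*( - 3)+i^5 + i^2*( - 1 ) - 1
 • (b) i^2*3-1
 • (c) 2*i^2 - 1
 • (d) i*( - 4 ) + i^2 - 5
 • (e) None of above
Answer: b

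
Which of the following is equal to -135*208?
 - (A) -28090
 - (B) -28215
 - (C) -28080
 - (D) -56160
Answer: C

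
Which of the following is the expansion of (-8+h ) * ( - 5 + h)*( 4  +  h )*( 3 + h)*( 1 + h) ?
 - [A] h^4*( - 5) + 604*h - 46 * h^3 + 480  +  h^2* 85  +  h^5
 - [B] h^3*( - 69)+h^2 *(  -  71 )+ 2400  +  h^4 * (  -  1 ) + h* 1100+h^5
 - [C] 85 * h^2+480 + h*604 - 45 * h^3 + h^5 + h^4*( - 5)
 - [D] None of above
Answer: C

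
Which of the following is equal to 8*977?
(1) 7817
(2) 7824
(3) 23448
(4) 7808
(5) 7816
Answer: 5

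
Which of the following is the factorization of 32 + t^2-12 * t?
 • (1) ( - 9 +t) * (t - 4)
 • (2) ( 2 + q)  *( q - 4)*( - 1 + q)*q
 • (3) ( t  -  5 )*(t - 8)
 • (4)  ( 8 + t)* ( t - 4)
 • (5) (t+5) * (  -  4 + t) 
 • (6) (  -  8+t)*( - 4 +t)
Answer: 6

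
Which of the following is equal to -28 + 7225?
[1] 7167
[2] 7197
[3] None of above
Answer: 2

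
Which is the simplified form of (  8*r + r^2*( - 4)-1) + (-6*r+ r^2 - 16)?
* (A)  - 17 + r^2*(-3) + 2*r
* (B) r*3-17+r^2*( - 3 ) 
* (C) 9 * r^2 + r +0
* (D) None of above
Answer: A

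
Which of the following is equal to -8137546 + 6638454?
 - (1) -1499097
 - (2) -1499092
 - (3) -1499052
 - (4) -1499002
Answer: 2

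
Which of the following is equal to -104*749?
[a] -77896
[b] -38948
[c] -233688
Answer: a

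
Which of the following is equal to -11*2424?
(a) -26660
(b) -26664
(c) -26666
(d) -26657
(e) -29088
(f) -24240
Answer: b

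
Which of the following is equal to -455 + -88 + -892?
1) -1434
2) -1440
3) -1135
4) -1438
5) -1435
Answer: 5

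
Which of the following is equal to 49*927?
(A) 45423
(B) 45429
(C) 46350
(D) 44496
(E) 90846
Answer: A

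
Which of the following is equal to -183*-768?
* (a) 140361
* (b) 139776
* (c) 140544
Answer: c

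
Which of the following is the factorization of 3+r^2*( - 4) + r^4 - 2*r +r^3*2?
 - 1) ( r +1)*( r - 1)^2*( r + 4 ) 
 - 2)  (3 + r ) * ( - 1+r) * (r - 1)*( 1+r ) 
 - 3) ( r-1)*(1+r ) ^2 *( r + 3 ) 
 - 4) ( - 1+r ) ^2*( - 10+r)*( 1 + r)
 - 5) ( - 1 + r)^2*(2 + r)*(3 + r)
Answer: 2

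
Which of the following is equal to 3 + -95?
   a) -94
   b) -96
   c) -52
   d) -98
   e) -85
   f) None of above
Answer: f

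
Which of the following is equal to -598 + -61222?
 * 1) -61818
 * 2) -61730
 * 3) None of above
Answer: 3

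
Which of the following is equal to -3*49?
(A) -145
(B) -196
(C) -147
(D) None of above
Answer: C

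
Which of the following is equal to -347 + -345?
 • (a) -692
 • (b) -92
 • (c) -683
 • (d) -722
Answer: a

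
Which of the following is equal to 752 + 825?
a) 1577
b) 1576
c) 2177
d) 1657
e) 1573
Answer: a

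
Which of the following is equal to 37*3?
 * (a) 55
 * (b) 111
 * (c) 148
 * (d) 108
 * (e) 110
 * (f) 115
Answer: b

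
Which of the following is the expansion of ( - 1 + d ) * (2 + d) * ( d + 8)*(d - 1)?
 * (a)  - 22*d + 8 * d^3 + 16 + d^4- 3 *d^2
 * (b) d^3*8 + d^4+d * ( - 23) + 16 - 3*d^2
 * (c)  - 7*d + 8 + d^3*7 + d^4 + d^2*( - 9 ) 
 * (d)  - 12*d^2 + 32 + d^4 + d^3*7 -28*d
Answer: a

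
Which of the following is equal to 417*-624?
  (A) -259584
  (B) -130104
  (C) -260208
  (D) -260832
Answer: C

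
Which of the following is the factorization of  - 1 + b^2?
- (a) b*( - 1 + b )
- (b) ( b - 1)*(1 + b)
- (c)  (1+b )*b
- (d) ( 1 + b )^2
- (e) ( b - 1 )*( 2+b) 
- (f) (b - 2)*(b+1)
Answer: b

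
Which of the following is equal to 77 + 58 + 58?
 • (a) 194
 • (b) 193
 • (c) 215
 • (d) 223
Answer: b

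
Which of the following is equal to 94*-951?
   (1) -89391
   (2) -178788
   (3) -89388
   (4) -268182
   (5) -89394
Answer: 5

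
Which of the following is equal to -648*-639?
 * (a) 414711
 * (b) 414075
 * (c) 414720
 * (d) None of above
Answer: d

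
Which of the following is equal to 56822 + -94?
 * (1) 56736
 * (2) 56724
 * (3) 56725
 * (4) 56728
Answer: 4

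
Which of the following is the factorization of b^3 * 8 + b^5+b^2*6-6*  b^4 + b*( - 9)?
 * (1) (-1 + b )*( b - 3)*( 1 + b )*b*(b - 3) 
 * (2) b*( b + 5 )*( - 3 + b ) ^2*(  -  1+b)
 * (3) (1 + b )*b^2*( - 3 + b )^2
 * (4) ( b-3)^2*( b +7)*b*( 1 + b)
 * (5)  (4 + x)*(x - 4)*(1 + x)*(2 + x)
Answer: 1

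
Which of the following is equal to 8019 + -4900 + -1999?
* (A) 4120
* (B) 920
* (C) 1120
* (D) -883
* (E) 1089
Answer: C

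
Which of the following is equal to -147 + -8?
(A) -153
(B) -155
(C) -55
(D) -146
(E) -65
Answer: B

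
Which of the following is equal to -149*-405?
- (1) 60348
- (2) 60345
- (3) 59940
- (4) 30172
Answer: 2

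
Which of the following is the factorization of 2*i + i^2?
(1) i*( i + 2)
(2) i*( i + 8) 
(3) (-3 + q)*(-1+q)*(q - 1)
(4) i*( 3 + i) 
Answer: 1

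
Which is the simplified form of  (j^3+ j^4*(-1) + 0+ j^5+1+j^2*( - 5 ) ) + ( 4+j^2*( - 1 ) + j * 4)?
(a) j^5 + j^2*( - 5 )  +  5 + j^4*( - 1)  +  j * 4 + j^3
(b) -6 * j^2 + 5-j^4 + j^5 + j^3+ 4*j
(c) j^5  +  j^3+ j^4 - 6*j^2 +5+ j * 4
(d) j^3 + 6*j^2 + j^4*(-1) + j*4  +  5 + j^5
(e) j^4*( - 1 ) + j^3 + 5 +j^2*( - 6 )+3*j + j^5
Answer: b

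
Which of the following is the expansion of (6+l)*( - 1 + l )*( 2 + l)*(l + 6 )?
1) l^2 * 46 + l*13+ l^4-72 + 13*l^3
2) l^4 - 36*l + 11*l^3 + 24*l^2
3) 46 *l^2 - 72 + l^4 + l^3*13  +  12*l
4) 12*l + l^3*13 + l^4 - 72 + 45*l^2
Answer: 3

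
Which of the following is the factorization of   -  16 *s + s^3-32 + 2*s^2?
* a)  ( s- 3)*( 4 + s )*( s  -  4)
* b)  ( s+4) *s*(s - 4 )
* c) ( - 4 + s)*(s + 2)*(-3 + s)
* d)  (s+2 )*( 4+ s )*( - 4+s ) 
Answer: d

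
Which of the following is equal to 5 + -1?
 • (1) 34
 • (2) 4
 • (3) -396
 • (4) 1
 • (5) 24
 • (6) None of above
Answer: 2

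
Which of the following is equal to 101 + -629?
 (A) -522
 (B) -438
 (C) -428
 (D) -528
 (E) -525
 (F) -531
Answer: D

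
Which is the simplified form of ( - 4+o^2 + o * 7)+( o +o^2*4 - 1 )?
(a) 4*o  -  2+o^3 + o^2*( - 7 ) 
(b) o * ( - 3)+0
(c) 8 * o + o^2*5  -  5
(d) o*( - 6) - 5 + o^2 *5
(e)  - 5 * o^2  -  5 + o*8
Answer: c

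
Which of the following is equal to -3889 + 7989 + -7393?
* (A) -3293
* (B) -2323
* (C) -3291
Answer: A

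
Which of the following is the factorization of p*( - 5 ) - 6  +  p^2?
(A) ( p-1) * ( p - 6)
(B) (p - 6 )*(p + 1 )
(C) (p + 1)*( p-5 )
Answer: B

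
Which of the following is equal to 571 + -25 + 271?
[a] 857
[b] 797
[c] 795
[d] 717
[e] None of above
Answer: e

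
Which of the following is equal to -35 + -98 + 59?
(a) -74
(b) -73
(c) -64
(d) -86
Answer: a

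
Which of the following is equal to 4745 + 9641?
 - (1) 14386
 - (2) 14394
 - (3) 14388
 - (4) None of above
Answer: 1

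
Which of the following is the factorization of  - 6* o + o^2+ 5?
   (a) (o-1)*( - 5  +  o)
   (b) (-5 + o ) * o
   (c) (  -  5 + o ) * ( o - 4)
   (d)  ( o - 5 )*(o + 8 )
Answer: a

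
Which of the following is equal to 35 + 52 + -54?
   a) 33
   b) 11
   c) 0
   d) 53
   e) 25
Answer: a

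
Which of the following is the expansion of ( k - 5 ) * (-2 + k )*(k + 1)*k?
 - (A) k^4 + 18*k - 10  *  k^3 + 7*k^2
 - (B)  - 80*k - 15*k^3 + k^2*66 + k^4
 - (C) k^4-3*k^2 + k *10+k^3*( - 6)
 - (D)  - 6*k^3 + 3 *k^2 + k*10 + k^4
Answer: D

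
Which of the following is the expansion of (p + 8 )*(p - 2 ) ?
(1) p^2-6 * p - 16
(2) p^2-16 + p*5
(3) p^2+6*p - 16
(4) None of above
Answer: 3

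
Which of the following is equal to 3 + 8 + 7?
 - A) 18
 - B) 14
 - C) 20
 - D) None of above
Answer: A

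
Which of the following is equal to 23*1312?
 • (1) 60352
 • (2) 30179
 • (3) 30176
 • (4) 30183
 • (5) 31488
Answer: 3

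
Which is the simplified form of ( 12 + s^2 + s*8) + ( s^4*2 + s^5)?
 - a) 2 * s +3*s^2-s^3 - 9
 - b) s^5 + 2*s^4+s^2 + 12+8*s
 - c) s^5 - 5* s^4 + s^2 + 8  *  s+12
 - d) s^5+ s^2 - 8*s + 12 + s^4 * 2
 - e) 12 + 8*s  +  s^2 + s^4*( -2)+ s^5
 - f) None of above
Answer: b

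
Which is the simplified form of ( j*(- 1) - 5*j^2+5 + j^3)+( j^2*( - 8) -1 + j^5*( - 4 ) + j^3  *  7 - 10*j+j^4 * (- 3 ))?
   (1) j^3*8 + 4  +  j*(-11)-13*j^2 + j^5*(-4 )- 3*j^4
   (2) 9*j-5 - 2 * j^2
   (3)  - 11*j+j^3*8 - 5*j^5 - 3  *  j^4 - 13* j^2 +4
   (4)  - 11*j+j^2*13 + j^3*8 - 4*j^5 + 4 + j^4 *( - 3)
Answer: 1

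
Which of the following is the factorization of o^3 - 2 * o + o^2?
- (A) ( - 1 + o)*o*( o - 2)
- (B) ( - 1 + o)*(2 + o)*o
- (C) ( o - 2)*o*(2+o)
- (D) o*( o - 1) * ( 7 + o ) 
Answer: B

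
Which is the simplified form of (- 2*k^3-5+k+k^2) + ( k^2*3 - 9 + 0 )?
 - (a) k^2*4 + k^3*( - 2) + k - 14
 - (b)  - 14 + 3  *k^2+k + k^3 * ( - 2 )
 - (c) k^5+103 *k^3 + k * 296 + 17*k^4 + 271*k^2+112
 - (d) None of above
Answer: a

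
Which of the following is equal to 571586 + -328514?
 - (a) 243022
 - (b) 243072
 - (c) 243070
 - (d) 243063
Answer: b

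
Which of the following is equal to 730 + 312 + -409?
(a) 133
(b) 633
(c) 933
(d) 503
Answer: b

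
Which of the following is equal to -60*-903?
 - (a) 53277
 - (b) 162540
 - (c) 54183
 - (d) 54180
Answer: d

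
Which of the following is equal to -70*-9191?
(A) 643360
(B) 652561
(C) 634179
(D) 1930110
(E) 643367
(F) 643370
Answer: F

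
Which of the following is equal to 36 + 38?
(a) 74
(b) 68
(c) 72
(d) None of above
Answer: a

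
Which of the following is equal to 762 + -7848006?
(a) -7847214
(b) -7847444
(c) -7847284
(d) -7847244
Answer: d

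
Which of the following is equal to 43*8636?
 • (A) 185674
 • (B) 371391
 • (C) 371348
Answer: C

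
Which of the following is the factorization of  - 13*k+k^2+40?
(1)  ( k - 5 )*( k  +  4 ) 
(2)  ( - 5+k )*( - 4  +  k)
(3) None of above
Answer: 3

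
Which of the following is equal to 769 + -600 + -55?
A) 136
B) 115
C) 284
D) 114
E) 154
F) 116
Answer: D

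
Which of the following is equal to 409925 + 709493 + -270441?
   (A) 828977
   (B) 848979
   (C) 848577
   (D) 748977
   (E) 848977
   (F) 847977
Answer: E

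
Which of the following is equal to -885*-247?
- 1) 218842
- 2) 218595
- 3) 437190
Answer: 2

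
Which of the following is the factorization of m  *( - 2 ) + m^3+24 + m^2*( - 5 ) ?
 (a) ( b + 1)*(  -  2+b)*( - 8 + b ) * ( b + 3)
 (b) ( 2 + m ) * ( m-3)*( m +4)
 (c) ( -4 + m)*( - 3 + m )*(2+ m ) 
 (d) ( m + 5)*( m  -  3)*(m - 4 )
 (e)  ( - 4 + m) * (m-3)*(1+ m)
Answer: c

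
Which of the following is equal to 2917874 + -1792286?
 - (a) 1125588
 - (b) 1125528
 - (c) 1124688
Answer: a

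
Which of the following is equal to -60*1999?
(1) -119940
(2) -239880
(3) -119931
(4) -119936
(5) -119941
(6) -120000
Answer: 1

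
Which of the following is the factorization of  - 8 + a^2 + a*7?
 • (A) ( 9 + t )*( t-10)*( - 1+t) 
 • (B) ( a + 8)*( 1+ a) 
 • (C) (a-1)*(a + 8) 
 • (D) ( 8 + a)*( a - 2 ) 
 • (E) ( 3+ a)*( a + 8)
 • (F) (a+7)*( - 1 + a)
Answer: C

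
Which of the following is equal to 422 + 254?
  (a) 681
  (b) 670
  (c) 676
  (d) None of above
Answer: c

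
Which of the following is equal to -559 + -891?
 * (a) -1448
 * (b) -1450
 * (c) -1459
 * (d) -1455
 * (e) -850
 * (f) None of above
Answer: b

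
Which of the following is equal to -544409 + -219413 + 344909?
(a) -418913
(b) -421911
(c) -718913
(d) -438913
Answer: a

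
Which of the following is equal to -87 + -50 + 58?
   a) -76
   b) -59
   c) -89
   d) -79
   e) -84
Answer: d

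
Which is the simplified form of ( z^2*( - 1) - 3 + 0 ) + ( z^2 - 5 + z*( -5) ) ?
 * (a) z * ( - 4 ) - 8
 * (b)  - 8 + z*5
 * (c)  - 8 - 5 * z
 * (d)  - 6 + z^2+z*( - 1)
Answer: c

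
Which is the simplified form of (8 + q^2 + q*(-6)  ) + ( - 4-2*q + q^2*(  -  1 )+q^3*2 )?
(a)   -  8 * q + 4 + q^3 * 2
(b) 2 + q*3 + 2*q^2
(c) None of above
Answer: a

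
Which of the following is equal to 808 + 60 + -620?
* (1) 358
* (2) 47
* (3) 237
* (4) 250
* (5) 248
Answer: 5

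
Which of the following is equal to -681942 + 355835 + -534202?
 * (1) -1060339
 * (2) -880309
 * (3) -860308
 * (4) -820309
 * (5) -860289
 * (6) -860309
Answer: 6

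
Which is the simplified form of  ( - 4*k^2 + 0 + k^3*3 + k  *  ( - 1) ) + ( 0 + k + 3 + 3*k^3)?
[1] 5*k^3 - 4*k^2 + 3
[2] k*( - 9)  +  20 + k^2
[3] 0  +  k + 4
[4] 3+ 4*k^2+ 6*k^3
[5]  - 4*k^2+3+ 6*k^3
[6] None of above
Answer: 5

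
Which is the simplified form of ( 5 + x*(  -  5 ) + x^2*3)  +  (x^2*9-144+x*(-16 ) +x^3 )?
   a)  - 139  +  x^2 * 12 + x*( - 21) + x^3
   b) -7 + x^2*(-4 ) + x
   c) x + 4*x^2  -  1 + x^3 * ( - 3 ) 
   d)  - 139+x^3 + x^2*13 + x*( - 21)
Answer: a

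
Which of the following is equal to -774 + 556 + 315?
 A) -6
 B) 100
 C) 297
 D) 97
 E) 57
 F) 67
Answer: D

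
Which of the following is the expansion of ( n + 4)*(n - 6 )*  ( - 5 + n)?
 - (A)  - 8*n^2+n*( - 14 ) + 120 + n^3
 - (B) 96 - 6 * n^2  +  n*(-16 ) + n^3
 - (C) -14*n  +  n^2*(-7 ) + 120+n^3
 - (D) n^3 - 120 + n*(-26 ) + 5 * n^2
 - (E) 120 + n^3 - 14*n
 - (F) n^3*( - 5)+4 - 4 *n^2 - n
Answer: C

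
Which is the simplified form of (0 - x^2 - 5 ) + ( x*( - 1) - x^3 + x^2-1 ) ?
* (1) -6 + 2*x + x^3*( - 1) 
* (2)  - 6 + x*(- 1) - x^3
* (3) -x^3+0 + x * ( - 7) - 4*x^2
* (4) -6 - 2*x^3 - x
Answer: 2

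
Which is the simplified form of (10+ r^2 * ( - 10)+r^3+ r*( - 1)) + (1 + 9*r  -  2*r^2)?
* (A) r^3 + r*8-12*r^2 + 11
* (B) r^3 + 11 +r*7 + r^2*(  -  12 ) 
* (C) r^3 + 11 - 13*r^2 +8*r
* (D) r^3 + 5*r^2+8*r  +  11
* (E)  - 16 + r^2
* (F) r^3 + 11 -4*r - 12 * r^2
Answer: A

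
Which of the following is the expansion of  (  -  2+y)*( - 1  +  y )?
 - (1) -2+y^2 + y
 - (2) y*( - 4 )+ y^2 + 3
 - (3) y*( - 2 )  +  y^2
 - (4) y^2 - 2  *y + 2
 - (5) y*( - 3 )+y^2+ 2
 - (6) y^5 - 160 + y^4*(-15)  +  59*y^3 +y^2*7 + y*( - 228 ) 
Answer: 5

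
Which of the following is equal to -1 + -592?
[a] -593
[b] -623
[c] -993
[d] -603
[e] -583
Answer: a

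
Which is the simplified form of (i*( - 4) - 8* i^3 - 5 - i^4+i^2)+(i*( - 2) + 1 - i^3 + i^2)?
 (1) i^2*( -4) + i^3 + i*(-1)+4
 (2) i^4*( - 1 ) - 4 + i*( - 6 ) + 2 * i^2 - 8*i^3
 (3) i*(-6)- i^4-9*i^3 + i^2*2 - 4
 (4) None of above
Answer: 3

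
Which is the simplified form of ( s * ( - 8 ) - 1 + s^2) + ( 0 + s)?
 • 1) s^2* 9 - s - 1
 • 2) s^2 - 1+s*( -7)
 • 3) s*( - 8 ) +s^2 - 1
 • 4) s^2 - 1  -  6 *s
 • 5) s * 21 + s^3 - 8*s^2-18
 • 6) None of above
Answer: 2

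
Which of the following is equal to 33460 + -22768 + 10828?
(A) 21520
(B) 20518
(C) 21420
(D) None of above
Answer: A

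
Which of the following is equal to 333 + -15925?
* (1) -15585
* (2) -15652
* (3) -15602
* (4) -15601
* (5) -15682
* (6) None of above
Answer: 6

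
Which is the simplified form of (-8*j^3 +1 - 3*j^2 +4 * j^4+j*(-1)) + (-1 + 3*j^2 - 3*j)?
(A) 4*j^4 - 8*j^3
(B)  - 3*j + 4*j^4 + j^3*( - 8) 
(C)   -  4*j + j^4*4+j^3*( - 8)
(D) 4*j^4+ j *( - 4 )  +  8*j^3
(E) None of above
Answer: C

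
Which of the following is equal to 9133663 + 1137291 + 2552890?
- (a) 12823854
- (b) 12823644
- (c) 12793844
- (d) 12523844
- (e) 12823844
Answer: e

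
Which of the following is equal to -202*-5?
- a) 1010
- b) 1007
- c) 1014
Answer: a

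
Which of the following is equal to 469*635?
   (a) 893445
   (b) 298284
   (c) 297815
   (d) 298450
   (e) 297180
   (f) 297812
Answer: c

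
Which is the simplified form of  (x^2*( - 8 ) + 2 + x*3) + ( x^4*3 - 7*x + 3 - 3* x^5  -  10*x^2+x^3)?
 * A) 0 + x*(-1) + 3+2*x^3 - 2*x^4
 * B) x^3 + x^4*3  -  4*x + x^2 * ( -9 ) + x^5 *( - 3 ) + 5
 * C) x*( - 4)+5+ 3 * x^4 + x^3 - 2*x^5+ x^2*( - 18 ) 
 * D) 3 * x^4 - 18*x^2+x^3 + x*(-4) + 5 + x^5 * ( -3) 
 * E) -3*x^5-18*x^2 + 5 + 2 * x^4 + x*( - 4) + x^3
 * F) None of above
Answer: D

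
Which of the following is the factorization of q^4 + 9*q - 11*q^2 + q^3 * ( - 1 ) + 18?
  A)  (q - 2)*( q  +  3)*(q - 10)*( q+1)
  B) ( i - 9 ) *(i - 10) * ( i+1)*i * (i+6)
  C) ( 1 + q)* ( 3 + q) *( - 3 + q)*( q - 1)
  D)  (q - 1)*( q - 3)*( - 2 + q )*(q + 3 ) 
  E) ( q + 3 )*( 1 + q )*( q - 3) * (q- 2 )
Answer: E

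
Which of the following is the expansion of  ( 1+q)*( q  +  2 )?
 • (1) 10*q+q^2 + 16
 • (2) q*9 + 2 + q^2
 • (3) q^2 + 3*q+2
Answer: 3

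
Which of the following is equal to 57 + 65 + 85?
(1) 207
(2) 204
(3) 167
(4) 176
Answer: 1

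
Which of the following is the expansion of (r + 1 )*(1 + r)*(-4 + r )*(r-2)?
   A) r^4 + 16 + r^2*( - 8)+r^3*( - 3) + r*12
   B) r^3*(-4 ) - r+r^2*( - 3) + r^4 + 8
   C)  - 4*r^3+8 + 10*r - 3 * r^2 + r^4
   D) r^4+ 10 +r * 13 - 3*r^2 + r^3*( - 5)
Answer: C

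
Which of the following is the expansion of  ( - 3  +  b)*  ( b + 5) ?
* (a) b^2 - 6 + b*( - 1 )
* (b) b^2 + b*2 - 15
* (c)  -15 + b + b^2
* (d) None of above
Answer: b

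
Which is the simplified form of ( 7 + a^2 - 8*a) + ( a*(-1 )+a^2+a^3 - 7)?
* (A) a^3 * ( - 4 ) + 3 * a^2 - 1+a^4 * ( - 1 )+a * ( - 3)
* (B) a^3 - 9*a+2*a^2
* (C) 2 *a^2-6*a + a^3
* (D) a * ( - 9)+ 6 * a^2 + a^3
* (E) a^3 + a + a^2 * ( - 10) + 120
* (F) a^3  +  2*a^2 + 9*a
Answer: B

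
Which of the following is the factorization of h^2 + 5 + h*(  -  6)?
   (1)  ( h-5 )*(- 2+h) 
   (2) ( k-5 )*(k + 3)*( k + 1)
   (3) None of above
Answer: 3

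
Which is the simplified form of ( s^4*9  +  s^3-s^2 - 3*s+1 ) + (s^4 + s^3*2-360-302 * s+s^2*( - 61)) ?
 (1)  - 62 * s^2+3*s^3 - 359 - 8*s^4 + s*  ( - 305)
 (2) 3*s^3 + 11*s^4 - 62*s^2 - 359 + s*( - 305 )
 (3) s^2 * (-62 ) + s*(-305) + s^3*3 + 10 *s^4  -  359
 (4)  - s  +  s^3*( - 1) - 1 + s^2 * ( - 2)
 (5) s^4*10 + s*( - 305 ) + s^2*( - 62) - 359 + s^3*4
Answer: 3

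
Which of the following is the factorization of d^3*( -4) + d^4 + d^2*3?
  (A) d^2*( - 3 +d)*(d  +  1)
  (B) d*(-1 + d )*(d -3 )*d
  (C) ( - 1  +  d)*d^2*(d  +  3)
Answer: B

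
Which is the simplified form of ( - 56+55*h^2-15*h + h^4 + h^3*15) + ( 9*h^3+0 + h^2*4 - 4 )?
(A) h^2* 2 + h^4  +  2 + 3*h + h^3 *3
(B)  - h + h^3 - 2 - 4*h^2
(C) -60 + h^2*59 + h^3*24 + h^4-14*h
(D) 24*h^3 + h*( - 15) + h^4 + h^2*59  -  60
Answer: D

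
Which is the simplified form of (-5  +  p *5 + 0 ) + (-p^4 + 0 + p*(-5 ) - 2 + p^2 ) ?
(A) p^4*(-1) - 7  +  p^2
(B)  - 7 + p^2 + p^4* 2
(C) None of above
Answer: A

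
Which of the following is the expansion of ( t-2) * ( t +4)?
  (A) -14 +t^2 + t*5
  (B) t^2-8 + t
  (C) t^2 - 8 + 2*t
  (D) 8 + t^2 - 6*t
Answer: C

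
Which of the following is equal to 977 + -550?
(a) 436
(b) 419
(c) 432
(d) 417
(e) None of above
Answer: e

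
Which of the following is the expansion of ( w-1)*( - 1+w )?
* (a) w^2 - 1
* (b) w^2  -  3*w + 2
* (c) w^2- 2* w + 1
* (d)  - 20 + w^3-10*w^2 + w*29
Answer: c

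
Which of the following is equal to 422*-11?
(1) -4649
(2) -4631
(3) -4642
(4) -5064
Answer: 3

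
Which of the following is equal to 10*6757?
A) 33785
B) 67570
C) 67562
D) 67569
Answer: B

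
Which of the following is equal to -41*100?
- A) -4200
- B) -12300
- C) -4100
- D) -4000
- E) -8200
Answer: C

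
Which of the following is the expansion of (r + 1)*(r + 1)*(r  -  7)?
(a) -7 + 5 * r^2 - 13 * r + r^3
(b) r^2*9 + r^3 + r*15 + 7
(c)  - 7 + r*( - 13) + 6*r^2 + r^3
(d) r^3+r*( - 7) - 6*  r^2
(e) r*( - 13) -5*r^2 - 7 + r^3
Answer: e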